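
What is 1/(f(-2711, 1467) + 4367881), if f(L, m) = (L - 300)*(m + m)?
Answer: -1/4466393 ≈ -2.2389e-7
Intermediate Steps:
f(L, m) = 2*m*(-300 + L) (f(L, m) = (-300 + L)*(2*m) = 2*m*(-300 + L))
1/(f(-2711, 1467) + 4367881) = 1/(2*1467*(-300 - 2711) + 4367881) = 1/(2*1467*(-3011) + 4367881) = 1/(-8834274 + 4367881) = 1/(-4466393) = -1/4466393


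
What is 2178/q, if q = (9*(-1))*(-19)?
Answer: 242/19 ≈ 12.737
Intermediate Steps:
q = 171 (q = -9*(-19) = 171)
2178/q = 2178/171 = 2178*(1/171) = 242/19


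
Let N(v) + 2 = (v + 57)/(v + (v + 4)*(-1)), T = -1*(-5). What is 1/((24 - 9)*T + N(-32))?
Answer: 4/267 ≈ 0.014981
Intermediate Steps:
T = 5
N(v) = -65/4 - v/4 (N(v) = -2 + (v + 57)/(v + (v + 4)*(-1)) = -2 + (57 + v)/(v + (4 + v)*(-1)) = -2 + (57 + v)/(v + (-4 - v)) = -2 + (57 + v)/(-4) = -2 + (57 + v)*(-¼) = -2 + (-57/4 - v/4) = -65/4 - v/4)
1/((24 - 9)*T + N(-32)) = 1/((24 - 9)*5 + (-65/4 - ¼*(-32))) = 1/(15*5 + (-65/4 + 8)) = 1/(75 - 33/4) = 1/(267/4) = 4/267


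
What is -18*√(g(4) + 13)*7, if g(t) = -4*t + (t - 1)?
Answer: 0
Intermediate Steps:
g(t) = -1 - 3*t (g(t) = -4*t + (-1 + t) = -1 - 3*t)
-18*√(g(4) + 13)*7 = -18*√((-1 - 3*4) + 13)*7 = -18*√((-1 - 12) + 13)*7 = -18*√(-13 + 13)*7 = -18*√0*7 = -18*0*7 = 0*7 = 0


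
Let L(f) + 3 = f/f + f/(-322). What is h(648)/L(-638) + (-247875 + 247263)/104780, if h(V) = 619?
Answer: -2610567964/78585 ≈ -33220.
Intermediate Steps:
L(f) = -2 - f/322 (L(f) = -3 + (f/f + f/(-322)) = -3 + (1 + f*(-1/322)) = -3 + (1 - f/322) = -2 - f/322)
h(648)/L(-638) + (-247875 + 247263)/104780 = 619/(-2 - 1/322*(-638)) + (-247875 + 247263)/104780 = 619/(-2 + 319/161) - 612*1/104780 = 619/(-3/161) - 153/26195 = 619*(-161/3) - 153/26195 = -99659/3 - 153/26195 = -2610567964/78585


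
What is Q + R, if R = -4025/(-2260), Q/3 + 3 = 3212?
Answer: 4352209/452 ≈ 9628.8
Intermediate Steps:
Q = 9627 (Q = -9 + 3*3212 = -9 + 9636 = 9627)
R = 805/452 (R = -4025*(-1/2260) = 805/452 ≈ 1.7810)
Q + R = 9627 + 805/452 = 4352209/452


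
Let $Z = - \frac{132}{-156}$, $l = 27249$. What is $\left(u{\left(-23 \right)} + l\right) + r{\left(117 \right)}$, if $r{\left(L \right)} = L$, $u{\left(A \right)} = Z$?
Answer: $\frac{355769}{13} \approx 27367.0$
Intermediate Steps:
$Z = \frac{11}{13}$ ($Z = \left(-132\right) \left(- \frac{1}{156}\right) = \frac{11}{13} \approx 0.84615$)
$u{\left(A \right)} = \frac{11}{13}$
$\left(u{\left(-23 \right)} + l\right) + r{\left(117 \right)} = \left(\frac{11}{13} + 27249\right) + 117 = \frac{354248}{13} + 117 = \frac{355769}{13}$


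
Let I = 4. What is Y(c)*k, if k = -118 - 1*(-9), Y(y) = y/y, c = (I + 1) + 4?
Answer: -109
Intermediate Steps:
c = 9 (c = (4 + 1) + 4 = 5 + 4 = 9)
Y(y) = 1
k = -109 (k = -118 + 9 = -109)
Y(c)*k = 1*(-109) = -109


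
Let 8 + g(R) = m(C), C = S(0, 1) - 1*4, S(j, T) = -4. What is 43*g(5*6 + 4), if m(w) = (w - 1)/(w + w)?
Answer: -5117/16 ≈ -319.81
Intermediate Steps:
C = -8 (C = -4 - 1*4 = -4 - 4 = -8)
m(w) = (-1 + w)/(2*w) (m(w) = (-1 + w)/((2*w)) = (-1 + w)*(1/(2*w)) = (-1 + w)/(2*w))
g(R) = -119/16 (g(R) = -8 + (½)*(-1 - 8)/(-8) = -8 + (½)*(-⅛)*(-9) = -8 + 9/16 = -119/16)
43*g(5*6 + 4) = 43*(-119/16) = -5117/16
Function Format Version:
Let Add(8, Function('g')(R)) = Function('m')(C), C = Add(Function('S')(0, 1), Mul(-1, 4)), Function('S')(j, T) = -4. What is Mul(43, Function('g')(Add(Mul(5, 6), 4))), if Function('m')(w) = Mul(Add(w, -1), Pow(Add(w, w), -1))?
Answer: Rational(-5117, 16) ≈ -319.81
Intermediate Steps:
C = -8 (C = Add(-4, Mul(-1, 4)) = Add(-4, -4) = -8)
Function('m')(w) = Mul(Rational(1, 2), Pow(w, -1), Add(-1, w)) (Function('m')(w) = Mul(Add(-1, w), Pow(Mul(2, w), -1)) = Mul(Add(-1, w), Mul(Rational(1, 2), Pow(w, -1))) = Mul(Rational(1, 2), Pow(w, -1), Add(-1, w)))
Function('g')(R) = Rational(-119, 16) (Function('g')(R) = Add(-8, Mul(Rational(1, 2), Pow(-8, -1), Add(-1, -8))) = Add(-8, Mul(Rational(1, 2), Rational(-1, 8), -9)) = Add(-8, Rational(9, 16)) = Rational(-119, 16))
Mul(43, Function('g')(Add(Mul(5, 6), 4))) = Mul(43, Rational(-119, 16)) = Rational(-5117, 16)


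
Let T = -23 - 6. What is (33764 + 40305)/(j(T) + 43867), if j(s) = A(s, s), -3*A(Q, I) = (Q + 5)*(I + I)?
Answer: 74069/43403 ≈ 1.7065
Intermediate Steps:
A(Q, I) = -2*I*(5 + Q)/3 (A(Q, I) = -(Q + 5)*(I + I)/3 = -(5 + Q)*2*I/3 = -2*I*(5 + Q)/3)
T = -29
j(s) = -2*s*(5 + s)/3
(33764 + 40305)/(j(T) + 43867) = (33764 + 40305)/(-⅔*(-29)*(5 - 29) + 43867) = 74069/(-⅔*(-29)*(-24) + 43867) = 74069/(-464 + 43867) = 74069/43403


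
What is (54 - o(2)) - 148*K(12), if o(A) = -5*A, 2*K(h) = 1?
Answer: -10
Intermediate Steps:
K(h) = ½ (K(h) = (½)*1 = ½)
(54 - o(2)) - 148*K(12) = (54 - (-5)*2) - 148*½ = (54 - 1*(-10)) - 74 = (54 + 10) - 74 = 64 - 74 = -10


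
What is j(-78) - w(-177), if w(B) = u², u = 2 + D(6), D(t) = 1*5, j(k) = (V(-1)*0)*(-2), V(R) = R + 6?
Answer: -49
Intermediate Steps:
V(R) = 6 + R
j(k) = 0 (j(k) = ((6 - 1)*0)*(-2) = (5*0)*(-2) = 0*(-2) = 0)
D(t) = 5
u = 7 (u = 2 + 5 = 7)
w(B) = 49 (w(B) = 7² = 49)
j(-78) - w(-177) = 0 - 1*49 = 0 - 49 = -49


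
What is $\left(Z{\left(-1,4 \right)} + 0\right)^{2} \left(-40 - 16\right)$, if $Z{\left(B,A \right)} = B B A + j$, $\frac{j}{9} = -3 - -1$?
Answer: $-10976$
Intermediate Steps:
$j = -18$ ($j = 9 \left(-3 - -1\right) = 9 \left(-3 + 1\right) = 9 \left(-2\right) = -18$)
$Z{\left(B,A \right)} = -18 + A B^{2}$ ($Z{\left(B,A \right)} = B B A - 18 = B^{2} A - 18 = A B^{2} - 18 = -18 + A B^{2}$)
$\left(Z{\left(-1,4 \right)} + 0\right)^{2} \left(-40 - 16\right) = \left(\left(-18 + 4 \left(-1\right)^{2}\right) + 0\right)^{2} \left(-40 - 16\right) = \left(\left(-18 + 4 \cdot 1\right) + 0\right)^{2} \left(-56\right) = \left(\left(-18 + 4\right) + 0\right)^{2} \left(-56\right) = \left(-14 + 0\right)^{2} \left(-56\right) = \left(-14\right)^{2} \left(-56\right) = 196 \left(-56\right) = -10976$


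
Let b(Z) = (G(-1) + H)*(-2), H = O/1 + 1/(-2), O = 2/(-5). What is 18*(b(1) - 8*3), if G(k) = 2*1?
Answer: -2358/5 ≈ -471.60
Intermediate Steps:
O = -2/5 (O = 2*(-1/5) = -2/5 ≈ -0.40000)
G(k) = 2
H = -9/10 (H = -2/5/1 + 1/(-2) = -2/5*1 + 1*(-1/2) = -2/5 - 1/2 = -9/10 ≈ -0.90000)
b(Z) = -11/5 (b(Z) = (2 - 9/10)*(-2) = (11/10)*(-2) = -11/5)
18*(b(1) - 8*3) = 18*(-11/5 - 8*3) = 18*(-11/5 - 24) = 18*(-131/5) = -2358/5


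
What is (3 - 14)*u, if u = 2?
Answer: -22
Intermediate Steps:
(3 - 14)*u = (3 - 14)*2 = -11*2 = -22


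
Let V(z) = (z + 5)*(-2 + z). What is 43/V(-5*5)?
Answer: 43/540 ≈ 0.079630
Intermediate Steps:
V(z) = (-2 + z)*(5 + z) (V(z) = (5 + z)*(-2 + z) = (-2 + z)*(5 + z))
43/V(-5*5) = 43/(-10 + (-5*5)**2 + 3*(-5*5)) = 43/(-10 + (-25)**2 + 3*(-25)) = 43/(-10 + 625 - 75) = 43/540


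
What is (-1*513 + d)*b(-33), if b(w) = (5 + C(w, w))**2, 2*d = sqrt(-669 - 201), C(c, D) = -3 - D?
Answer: -628425 + 1225*I*sqrt(870)/2 ≈ -6.2843e+5 + 18066.0*I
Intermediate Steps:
d = I*sqrt(870)/2 (d = sqrt(-669 - 201)/2 = sqrt(-870)/2 = (I*sqrt(870))/2 = I*sqrt(870)/2 ≈ 14.748*I)
b(w) = (2 - w)**2 (b(w) = (5 + (-3 - w))**2 = (2 - w)**2)
(-1*513 + d)*b(-33) = (-1*513 + I*sqrt(870)/2)*(-2 - 33)**2 = (-513 + I*sqrt(870)/2)*(-35)**2 = (-513 + I*sqrt(870)/2)*1225 = -628425 + 1225*I*sqrt(870)/2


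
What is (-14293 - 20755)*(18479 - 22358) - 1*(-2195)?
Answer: 135953387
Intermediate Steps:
(-14293 - 20755)*(18479 - 22358) - 1*(-2195) = -35048*(-3879) + 2195 = 135951192 + 2195 = 135953387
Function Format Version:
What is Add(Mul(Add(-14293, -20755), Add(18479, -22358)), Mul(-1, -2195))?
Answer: 135953387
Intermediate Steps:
Add(Mul(Add(-14293, -20755), Add(18479, -22358)), Mul(-1, -2195)) = Add(Mul(-35048, -3879), 2195) = Add(135951192, 2195) = 135953387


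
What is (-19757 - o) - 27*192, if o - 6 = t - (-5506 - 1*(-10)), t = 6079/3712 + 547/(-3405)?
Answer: -384798705011/12639360 ≈ -30444.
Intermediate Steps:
t = 18668531/12639360 (t = 6079*(1/3712) + 547*(-1/3405) = 6079/3712 - 547/3405 = 18668531/12639360 ≈ 1.4770)
o = 69560427251/12639360 (o = 6 + (18668531/12639360 - (-5506 - 1*(-10))) = 6 + (18668531/12639360 - (-5506 + 10)) = 6 + (18668531/12639360 - 1*(-5496)) = 6 + (18668531/12639360 + 5496) = 6 + 69484591091/12639360 = 69560427251/12639360 ≈ 5503.5)
(-19757 - o) - 27*192 = (-19757 - 1*69560427251/12639360) - 27*192 = (-19757 - 69560427251/12639360) - 5184 = -319276262771/12639360 - 5184 = -384798705011/12639360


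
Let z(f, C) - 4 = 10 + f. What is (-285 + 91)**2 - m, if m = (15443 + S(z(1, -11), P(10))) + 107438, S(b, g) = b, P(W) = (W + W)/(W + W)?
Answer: -85260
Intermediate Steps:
z(f, C) = 14 + f (z(f, C) = 4 + (10 + f) = 14 + f)
P(W) = 1 (P(W) = (2*W)/((2*W)) = (2*W)*(1/(2*W)) = 1)
m = 122896 (m = (15443 + (14 + 1)) + 107438 = (15443 + 15) + 107438 = 15458 + 107438 = 122896)
(-285 + 91)**2 - m = (-285 + 91)**2 - 1*122896 = (-194)**2 - 122896 = 37636 - 122896 = -85260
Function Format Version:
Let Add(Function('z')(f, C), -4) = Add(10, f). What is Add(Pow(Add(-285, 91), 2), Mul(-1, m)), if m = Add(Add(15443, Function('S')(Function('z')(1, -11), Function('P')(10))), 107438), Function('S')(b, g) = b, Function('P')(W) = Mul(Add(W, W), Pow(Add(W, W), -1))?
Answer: -85260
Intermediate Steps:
Function('z')(f, C) = Add(14, f) (Function('z')(f, C) = Add(4, Add(10, f)) = Add(14, f))
Function('P')(W) = 1 (Function('P')(W) = Mul(Mul(2, W), Pow(Mul(2, W), -1)) = Mul(Mul(2, W), Mul(Rational(1, 2), Pow(W, -1))) = 1)
m = 122896 (m = Add(Add(15443, Add(14, 1)), 107438) = Add(Add(15443, 15), 107438) = Add(15458, 107438) = 122896)
Add(Pow(Add(-285, 91), 2), Mul(-1, m)) = Add(Pow(Add(-285, 91), 2), Mul(-1, 122896)) = Add(Pow(-194, 2), -122896) = Add(37636, -122896) = -85260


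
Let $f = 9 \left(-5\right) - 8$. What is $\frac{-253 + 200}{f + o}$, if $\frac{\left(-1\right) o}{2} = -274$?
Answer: $- \frac{53}{495} \approx -0.10707$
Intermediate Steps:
$o = 548$ ($o = \left(-2\right) \left(-274\right) = 548$)
$f = -53$ ($f = -45 - 8 = -53$)
$\frac{-253 + 200}{f + o} = \frac{-253 + 200}{-53 + 548} = - \frac{53}{495}$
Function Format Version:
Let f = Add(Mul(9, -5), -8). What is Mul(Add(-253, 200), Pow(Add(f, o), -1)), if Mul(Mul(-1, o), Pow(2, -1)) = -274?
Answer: Rational(-53, 495) ≈ -0.10707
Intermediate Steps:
o = 548 (o = Mul(-2, -274) = 548)
f = -53 (f = Add(-45, -8) = -53)
Mul(Add(-253, 200), Pow(Add(f, o), -1)) = Mul(Add(-253, 200), Pow(Add(-53, 548), -1)) = Mul(-53, Pow(495, -1)) = Mul(-53, Rational(1, 495)) = Rational(-53, 495)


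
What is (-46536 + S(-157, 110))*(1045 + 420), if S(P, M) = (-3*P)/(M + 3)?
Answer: -7703112105/113 ≈ -6.8169e+7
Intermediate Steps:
S(P, M) = -3*P/(3 + M) (S(P, M) = (-3*P)/(3 + M) = -3*P/(3 + M))
(-46536 + S(-157, 110))*(1045 + 420) = (-46536 - 3*(-157)/(3 + 110))*(1045 + 420) = (-46536 - 3*(-157)/113)*1465 = (-46536 - 3*(-157)*1/113)*1465 = (-46536 + 471/113)*1465 = -5258097/113*1465 = -7703112105/113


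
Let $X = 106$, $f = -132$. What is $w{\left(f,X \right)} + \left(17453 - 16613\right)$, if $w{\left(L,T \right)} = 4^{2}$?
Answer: $856$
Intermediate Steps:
$w{\left(L,T \right)} = 16$
$w{\left(f,X \right)} + \left(17453 - 16613\right) = 16 + \left(17453 - 16613\right) = 16 + 840 = 856$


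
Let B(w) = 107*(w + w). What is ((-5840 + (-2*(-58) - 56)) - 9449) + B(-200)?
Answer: -58029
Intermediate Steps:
B(w) = 214*w (B(w) = 107*(2*w) = 214*w)
((-5840 + (-2*(-58) - 56)) - 9449) + B(-200) = ((-5840 + (-2*(-58) - 56)) - 9449) + 214*(-200) = ((-5840 + (116 - 56)) - 9449) - 42800 = ((-5840 + 60) - 9449) - 42800 = (-5780 - 9449) - 42800 = -15229 - 42800 = -58029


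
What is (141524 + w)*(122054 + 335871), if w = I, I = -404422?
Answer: -120387566650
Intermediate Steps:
w = -404422
(141524 + w)*(122054 + 335871) = (141524 - 404422)*(122054 + 335871) = -262898*457925 = -120387566650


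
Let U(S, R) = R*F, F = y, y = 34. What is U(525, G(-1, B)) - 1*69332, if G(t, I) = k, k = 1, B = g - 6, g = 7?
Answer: -69298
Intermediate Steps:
B = 1 (B = 7 - 6 = 1)
F = 34
G(t, I) = 1
U(S, R) = 34*R (U(S, R) = R*34 = 34*R)
U(525, G(-1, B)) - 1*69332 = 34*1 - 1*69332 = 34 - 69332 = -69298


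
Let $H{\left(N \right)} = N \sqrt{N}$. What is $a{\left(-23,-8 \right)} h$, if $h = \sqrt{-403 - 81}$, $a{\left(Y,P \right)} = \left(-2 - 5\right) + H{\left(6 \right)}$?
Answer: $i \left(-154 + 132 \sqrt{6}\right) \approx 169.33 i$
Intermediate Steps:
$H{\left(N \right)} = N^{\frac{3}{2}}$
$a{\left(Y,P \right)} = -7 + 6 \sqrt{6}$ ($a{\left(Y,P \right)} = \left(-2 - 5\right) + 6^{\frac{3}{2}} = -7 + 6 \sqrt{6}$)
$h = 22 i$ ($h = \sqrt{-484} = 22 i \approx 22.0 i$)
$a{\left(-23,-8 \right)} h = \left(-7 + 6 \sqrt{6}\right) 22 i = 22 i \left(-7 + 6 \sqrt{6}\right)$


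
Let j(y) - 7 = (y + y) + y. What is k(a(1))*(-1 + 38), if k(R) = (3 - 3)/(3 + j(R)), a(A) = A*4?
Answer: 0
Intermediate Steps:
j(y) = 7 + 3*y (j(y) = 7 + ((y + y) + y) = 7 + (2*y + y) = 7 + 3*y)
a(A) = 4*A
k(R) = 0 (k(R) = (3 - 3)/(3 + (7 + 3*R)) = 0/(10 + 3*R) = 0)
k(a(1))*(-1 + 38) = 0*(-1 + 38) = 0*37 = 0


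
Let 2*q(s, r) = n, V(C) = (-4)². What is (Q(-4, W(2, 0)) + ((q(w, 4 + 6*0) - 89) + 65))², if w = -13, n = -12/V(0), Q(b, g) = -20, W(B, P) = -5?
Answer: 126025/64 ≈ 1969.1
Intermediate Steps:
V(C) = 16
n = -¾ (n = -12/16 = -12*1/16 = -¾ ≈ -0.75000)
q(s, r) = -3/8 (q(s, r) = (½)*(-¾) = -3/8)
(Q(-4, W(2, 0)) + ((q(w, 4 + 6*0) - 89) + 65))² = (-20 + ((-3/8 - 89) + 65))² = (-20 + (-715/8 + 65))² = (-20 - 195/8)² = (-355/8)² = 126025/64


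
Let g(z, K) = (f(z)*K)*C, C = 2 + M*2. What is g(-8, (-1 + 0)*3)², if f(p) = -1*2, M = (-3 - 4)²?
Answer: 360000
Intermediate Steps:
M = 49 (M = (-7)² = 49)
C = 100 (C = 2 + 49*2 = 2 + 98 = 100)
f(p) = -2
g(z, K) = -200*K (g(z, K) = -2*K*100 = -200*K)
g(-8, (-1 + 0)*3)² = (-200*(-1 + 0)*3)² = (-(-200)*3)² = (-200*(-3))² = 600² = 360000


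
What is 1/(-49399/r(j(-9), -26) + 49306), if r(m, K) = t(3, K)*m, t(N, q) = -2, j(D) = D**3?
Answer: 1458/71838749 ≈ 2.0295e-5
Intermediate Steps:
r(m, K) = -2*m
1/(-49399/r(j(-9), -26) + 49306) = 1/(-49399/((-2*(-9)**3)) + 49306) = 1/(-49399/((-2*(-729))) + 49306) = 1/(-49399/1458 + 49306) = 1/(71838749/1458) = 1458/71838749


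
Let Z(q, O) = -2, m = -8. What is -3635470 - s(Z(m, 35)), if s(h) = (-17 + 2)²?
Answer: -3635695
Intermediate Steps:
s(h) = 225 (s(h) = (-15)² = 225)
-3635470 - s(Z(m, 35)) = -3635470 - 1*225 = -3635470 - 225 = -3635695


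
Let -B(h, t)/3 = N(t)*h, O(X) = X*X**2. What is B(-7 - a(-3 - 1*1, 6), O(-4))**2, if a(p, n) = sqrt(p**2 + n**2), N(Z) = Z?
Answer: 3723264 + 1032192*sqrt(13) ≈ 7.4449e+6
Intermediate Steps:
O(X) = X**3
a(p, n) = sqrt(n**2 + p**2)
B(h, t) = -3*h*t (B(h, t) = -3*t*h = -3*h*t)
B(-7 - a(-3 - 1*1, 6), O(-4))**2 = (-3*(-7 - sqrt(6**2 + (-3 - 1*1)**2))*(-4)**3)**2 = (-3*(-7 - sqrt(36 + (-3 - 1)**2))*(-64))**2 = (-3*(-7 - sqrt(36 + (-4)**2))*(-64))**2 = (-3*(-7 - sqrt(36 + 16))*(-64))**2 = (-3*(-7 - sqrt(52))*(-64))**2 = (-3*(-7 - 2*sqrt(13))*(-64))**2 = (-1344 - 384*sqrt(13))**2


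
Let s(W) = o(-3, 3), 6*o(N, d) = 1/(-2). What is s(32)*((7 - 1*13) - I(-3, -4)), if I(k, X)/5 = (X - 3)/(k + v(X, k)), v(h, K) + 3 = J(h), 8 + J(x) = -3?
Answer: 137/204 ≈ 0.67157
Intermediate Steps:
J(x) = -11 (J(x) = -8 - 3 = -11)
v(h, K) = -14 (v(h, K) = -3 - 11 = -14)
I(k, X) = 5*(-3 + X)/(-14 + k) (I(k, X) = 5*((X - 3)/(k - 14)) = 5*((-3 + X)/(-14 + k)) = 5*(-3 + X)/(-14 + k))
o(N, d) = -1/12 (o(N, d) = (⅙)/(-2) = (⅙)*(-½) = -1/12)
s(W) = -1/12
s(32)*((7 - 1*13) - I(-3, -4)) = -((7 - 1*13) - 5*(-3 - 4)/(-14 - 3))/12 = -((7 - 13) - 5*(-7)/(-17))/12 = -(-6 - 5*(-1)*(-7)/17)/12 = -(-6 - 1*35/17)/12 = -(-6 - 35/17)/12 = -1/12*(-137/17) = 137/204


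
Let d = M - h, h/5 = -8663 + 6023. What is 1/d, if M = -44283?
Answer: -1/31083 ≈ -3.2172e-5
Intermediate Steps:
h = -13200 (h = 5*(-8663 + 6023) = 5*(-2640) = -13200)
d = -31083 (d = -44283 - 1*(-13200) = -44283 + 13200 = -31083)
1/d = 1/(-31083) = -1/31083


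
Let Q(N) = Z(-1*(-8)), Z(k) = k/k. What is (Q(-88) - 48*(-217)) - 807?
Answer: 9610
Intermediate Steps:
Z(k) = 1
Q(N) = 1
(Q(-88) - 48*(-217)) - 807 = (1 - 48*(-217)) - 807 = (1 + 10416) - 807 = 10417 - 807 = 9610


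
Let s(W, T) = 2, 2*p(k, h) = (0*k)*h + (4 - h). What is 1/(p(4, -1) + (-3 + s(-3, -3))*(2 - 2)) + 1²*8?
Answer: 42/5 ≈ 8.4000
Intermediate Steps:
p(k, h) = 2 - h/2 (p(k, h) = ((0*k)*h + (4 - h))/2 = (0*h + (4 - h))/2 = (0 + (4 - h))/2 = (4 - h)/2 = 2 - h/2)
1/(p(4, -1) + (-3 + s(-3, -3))*(2 - 2)) + 1²*8 = 1/((2 - ½*(-1)) + (-3 + 2)*(2 - 2)) + 1²*8 = 1/((2 + ½) - 1*0) + 1*8 = 1/(5/2 + 0) + 8 = 1/(5/2) + 8 = ⅖ + 8 = 42/5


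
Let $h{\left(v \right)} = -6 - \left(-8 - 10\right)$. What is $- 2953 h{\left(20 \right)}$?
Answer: $-35436$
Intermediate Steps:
$h{\left(v \right)} = 12$ ($h{\left(v \right)} = -6 - \left(-8 - 10\right) = -6 - -18 = -6 + 18 = 12$)
$- 2953 h{\left(20 \right)} = \left(-2953\right) 12 = -35436$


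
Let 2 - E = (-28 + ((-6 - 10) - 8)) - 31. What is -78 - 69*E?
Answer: -5943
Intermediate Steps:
E = 85 (E = 2 - ((-28 + ((-6 - 10) - 8)) - 31) = 2 - ((-28 + (-16 - 8)) - 31) = 2 - ((-28 - 24) - 31) = 2 - (-52 - 31) = 2 - 1*(-83) = 2 + 83 = 85)
-78 - 69*E = -78 - 69*85 = -78 - 5865 = -5943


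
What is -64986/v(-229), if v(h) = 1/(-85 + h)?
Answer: 20405604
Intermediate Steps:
-64986/v(-229) = -64986/(1/(-85 - 229)) = -64986/(1/(-314)) = -64986/(-1/314) = -64986*(-314) = 20405604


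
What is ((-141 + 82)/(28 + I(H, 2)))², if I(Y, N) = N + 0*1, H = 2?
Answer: 3481/900 ≈ 3.8678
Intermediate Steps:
I(Y, N) = N (I(Y, N) = N + 0 = N)
((-141 + 82)/(28 + I(H, 2)))² = ((-141 + 82)/(28 + 2))² = (-59/30)² = 3481/900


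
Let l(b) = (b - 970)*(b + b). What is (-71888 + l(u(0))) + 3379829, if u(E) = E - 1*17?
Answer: 3341499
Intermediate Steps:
u(E) = -17 + E (u(E) = E - 17 = -17 + E)
l(b) = 2*b*(-970 + b) (l(b) = (-970 + b)*(2*b) = 2*b*(-970 + b))
(-71888 + l(u(0))) + 3379829 = (-71888 + 2*(-17 + 0)*(-970 + (-17 + 0))) + 3379829 = (-71888 + 2*(-17)*(-970 - 17)) + 3379829 = (-71888 + 2*(-17)*(-987)) + 3379829 = (-71888 + 33558) + 3379829 = -38330 + 3379829 = 3341499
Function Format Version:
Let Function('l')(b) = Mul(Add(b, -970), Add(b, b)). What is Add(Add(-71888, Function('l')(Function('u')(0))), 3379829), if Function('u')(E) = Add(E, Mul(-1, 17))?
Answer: 3341499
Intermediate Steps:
Function('u')(E) = Add(-17, E) (Function('u')(E) = Add(E, -17) = Add(-17, E))
Function('l')(b) = Mul(2, b, Add(-970, b)) (Function('l')(b) = Mul(Add(-970, b), Mul(2, b)) = Mul(2, b, Add(-970, b)))
Add(Add(-71888, Function('l')(Function('u')(0))), 3379829) = Add(Add(-71888, Mul(2, Add(-17, 0), Add(-970, Add(-17, 0)))), 3379829) = Add(Add(-71888, Mul(2, -17, Add(-970, -17))), 3379829) = Add(Add(-71888, Mul(2, -17, -987)), 3379829) = Add(Add(-71888, 33558), 3379829) = Add(-38330, 3379829) = 3341499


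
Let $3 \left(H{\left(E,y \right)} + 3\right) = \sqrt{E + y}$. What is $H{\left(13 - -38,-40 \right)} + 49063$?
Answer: $49060 + \frac{\sqrt{11}}{3} \approx 49061.0$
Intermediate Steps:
$H{\left(E,y \right)} = -3 + \frac{\sqrt{E + y}}{3}$
$H{\left(13 - -38,-40 \right)} + 49063 = \left(-3 + \frac{\sqrt{\left(13 - -38\right) - 40}}{3}\right) + 49063 = \left(-3 + \frac{\sqrt{\left(13 + 38\right) - 40}}{3}\right) + 49063 = \left(-3 + \frac{\sqrt{51 - 40}}{3}\right) + 49063 = \left(-3 + \frac{\sqrt{11}}{3}\right) + 49063 = 49060 + \frac{\sqrt{11}}{3}$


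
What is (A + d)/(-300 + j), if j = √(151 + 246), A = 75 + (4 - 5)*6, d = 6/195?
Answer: -269220/1164839 - 4487*√397/5824195 ≈ -0.24647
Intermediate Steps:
d = 2/65 (d = 6*(1/195) = 2/65 ≈ 0.030769)
A = 69 (A = 75 - 1*6 = 75 - 6 = 69)
j = √397 ≈ 19.925
(A + d)/(-300 + j) = (69 + 2/65)/(-300 + √397) = 4487/(65*(-300 + √397))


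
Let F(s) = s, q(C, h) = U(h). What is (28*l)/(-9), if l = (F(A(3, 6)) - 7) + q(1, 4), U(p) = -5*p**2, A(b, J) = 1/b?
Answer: 7280/27 ≈ 269.63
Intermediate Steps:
q(C, h) = -5*h**2
l = -260/3 (l = (1/3 - 7) - 5*4**2 = (1/3 - 7) - 5*16 = -20/3 - 80 = -260/3 ≈ -86.667)
(28*l)/(-9) = (28*(-260/3))/(-9) = -7280/3*(-1/9) = 7280/27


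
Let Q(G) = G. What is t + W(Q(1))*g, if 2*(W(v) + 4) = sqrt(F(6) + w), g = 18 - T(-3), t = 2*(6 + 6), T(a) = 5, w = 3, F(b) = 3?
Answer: -28 + 13*sqrt(6)/2 ≈ -12.078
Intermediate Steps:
t = 24 (t = 2*12 = 24)
g = 13 (g = 18 - 1*5 = 18 - 5 = 13)
W(v) = -4 + sqrt(6)/2 (W(v) = -4 + sqrt(3 + 3)/2 = -4 + sqrt(6)/2)
t + W(Q(1))*g = 24 + (-4 + sqrt(6)/2)*13 = 24 + (-52 + 13*sqrt(6)/2) = -28 + 13*sqrt(6)/2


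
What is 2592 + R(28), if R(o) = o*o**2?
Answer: 24544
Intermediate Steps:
R(o) = o**3
2592 + R(28) = 2592 + 28**3 = 2592 + 21952 = 24544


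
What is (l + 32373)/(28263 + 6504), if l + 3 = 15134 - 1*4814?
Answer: 14230/11589 ≈ 1.2279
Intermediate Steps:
l = 10317 (l = -3 + (15134 - 1*4814) = -3 + (15134 - 4814) = -3 + 10320 = 10317)
(l + 32373)/(28263 + 6504) = (10317 + 32373)/(28263 + 6504) = 42690/34767 = 42690*(1/34767) = 14230/11589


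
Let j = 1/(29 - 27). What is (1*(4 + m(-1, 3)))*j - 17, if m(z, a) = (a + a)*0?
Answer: -15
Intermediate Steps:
m(z, a) = 0 (m(z, a) = (2*a)*0 = 0)
j = 1/2 ≈ 0.50000
(1*(4 + m(-1, 3)))*j - 17 = (1*(4 + 0))*(1/2) - 17 = (1*4)*(1/2) - 17 = 4*(1/2) - 17 = 2 - 17 = -15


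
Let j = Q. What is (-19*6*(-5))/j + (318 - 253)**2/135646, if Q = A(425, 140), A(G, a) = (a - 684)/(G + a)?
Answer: -10920623975/18447856 ≈ -591.97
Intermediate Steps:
A(G, a) = (-684 + a)/(G + a)
Q = -544/565 (Q = (-684 + 140)/(425 + 140) = -544/565 ≈ -0.96283)
j = -544/565 ≈ -0.96283
(-19*6*(-5))/j + (318 - 253)**2/135646 = (-19*6*(-5))/(-544/565) + (318 - 253)**2/135646 = -114*(-5)*(-565/544) + 65**2*(1/135646) = 570*(-565/544) + 4225*(1/135646) = -161025/272 + 4225/135646 = -10920623975/18447856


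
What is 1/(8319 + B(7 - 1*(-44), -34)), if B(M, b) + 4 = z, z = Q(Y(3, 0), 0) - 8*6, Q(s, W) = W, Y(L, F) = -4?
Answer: 1/8267 ≈ 0.00012096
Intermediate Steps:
z = -48 (z = 0 - 8*6 = 0 - 48 = -48)
B(M, b) = -52 (B(M, b) = -4 - 48 = -52)
1/(8319 + B(7 - 1*(-44), -34)) = 1/(8319 - 52) = 1/8267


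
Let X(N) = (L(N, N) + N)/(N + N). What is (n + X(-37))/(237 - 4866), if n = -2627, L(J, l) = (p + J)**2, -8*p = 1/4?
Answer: 66809963/116922368 ≈ 0.57140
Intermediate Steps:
p = -1/32 (p = -1/(8*4) = -1/8*1/4 = -1/32 ≈ -0.031250)
L(J, l) = (-1/32 + J)**2
X(N) = (N + (-1 + 32*N)**2/1024)/(2*N) (X(N) = ((-1 + 32*N)**2/1024 + N)/(N + N) = (N + (-1 + 32*N)**2/1024)/((2*N)) = (N + (-1 + 32*N)**2/1024)*(1/(2*N)) = (N + (-1 + 32*N)**2/1024)/(2*N))
(n + X(-37))/(237 - 4866) = (-2627 + (1/2048)*((-1 + 32*(-37))**2 + 1024*(-37))/(-37))/(237 - 4866) = (-2627 + (1/2048)*(-1/37)*((-1 - 1184)**2 - 37888))/(-4629) = (-2627 + (1/2048)*(-1/37)*((-1185)**2 - 37888))*(-1/4629) = (-2627 + (1/2048)*(-1/37)*(1404225 - 37888))*(-1/4629) = (-2627 + (1/2048)*(-1/37)*1366337)*(-1/4629) = (-2627 - 1366337/75776)*(-1/4629) = -200429889/75776*(-1/4629) = 66809963/116922368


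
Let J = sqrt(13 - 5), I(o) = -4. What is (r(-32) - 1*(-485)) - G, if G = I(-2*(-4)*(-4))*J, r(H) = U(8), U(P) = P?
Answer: 493 + 8*sqrt(2) ≈ 504.31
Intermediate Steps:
J = 2*sqrt(2) (J = sqrt(8) = 2*sqrt(2) ≈ 2.8284)
r(H) = 8
G = -8*sqrt(2) ≈ -11.314
(r(-32) - 1*(-485)) - G = (8 - 1*(-485)) - (-8)*sqrt(2) = (8 + 485) + 8*sqrt(2) = 493 + 8*sqrt(2)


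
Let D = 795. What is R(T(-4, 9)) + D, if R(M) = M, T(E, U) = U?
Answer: 804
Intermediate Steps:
R(T(-4, 9)) + D = 9 + 795 = 804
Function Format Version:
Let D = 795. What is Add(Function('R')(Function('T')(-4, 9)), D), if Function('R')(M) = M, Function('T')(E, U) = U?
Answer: 804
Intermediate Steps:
Add(Function('R')(Function('T')(-4, 9)), D) = Add(9, 795) = 804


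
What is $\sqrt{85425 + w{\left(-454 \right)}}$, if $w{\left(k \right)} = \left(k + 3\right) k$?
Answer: $\sqrt{290179} \approx 538.68$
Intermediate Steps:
$w{\left(k \right)} = k \left(3 + k\right)$ ($w{\left(k \right)} = \left(3 + k\right) k = k \left(3 + k\right)$)
$\sqrt{85425 + w{\left(-454 \right)}} = \sqrt{85425 - 454 \left(3 - 454\right)} = \sqrt{85425 - -204754} = \sqrt{85425 + 204754} = \sqrt{290179}$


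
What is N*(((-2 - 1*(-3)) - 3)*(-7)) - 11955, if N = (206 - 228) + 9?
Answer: -12137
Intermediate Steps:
N = -13 (N = -22 + 9 = -13)
N*(((-2 - 1*(-3)) - 3)*(-7)) - 11955 = -13*((-2 - 1*(-3)) - 3)*(-7) - 11955 = -13*((-2 + 3) - 3)*(-7) - 11955 = -13*(1 - 3)*(-7) - 11955 = -(-26)*(-7) - 11955 = -13*14 - 11955 = -182 - 11955 = -12137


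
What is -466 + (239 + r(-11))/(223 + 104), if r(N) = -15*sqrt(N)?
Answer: -152143/327 - 5*I*sqrt(11)/109 ≈ -465.27 - 0.15214*I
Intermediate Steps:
-466 + (239 + r(-11))/(223 + 104) = -466 + (239 - 15*I*sqrt(11))/(223 + 104) = -466 + (239 - 15*I*sqrt(11))/327 = -466 + (239 - 15*I*sqrt(11))*(1/327) = -466 + (239/327 - 5*I*sqrt(11)/109) = -152143/327 - 5*I*sqrt(11)/109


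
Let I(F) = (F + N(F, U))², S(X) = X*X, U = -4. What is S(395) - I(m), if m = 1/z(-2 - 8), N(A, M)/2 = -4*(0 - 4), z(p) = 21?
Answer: 68354096/441 ≈ 1.5500e+5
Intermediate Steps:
N(A, M) = 32 (N(A, M) = 2*(-4*(0 - 4)) = 2*(-4*(-4)) = 2*16 = 32)
S(X) = X²
m = 1/21 ≈ 0.047619
I(F) = (32 + F)² (I(F) = (F + 32)² = (32 + F)²)
S(395) - I(m) = 395² - (32 + 1/21)² = 156025 - (673/21)² = 156025 - 1*452929/441 = 156025 - 452929/441 = 68354096/441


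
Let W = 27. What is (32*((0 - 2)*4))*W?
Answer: -6912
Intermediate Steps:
(32*((0 - 2)*4))*W = (32*((0 - 2)*4))*27 = (32*(-2*4))*27 = (32*(-8))*27 = -256*27 = -6912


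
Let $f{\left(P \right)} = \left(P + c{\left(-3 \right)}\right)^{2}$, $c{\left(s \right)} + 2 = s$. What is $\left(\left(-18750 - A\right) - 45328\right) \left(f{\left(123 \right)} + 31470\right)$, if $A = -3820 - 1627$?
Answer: $-2661495614$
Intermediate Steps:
$c{\left(s \right)} = -2 + s$
$A = -5447$
$f{\left(P \right)} = \left(-5 + P\right)^{2}$ ($f{\left(P \right)} = \left(P - 5\right)^{2} = \left(-5 + P\right)^{2}$)
$\left(\left(-18750 - A\right) - 45328\right) \left(f{\left(123 \right)} + 31470\right) = \left(\left(-18750 - -5447\right) - 45328\right) \left(\left(-5 + 123\right)^{2} + 31470\right) = \left(\left(-18750 + 5447\right) - 45328\right) \left(118^{2} + 31470\right) = \left(-13303 - 45328\right) \left(13924 + 31470\right) = \left(-58631\right) 45394 = -2661495614$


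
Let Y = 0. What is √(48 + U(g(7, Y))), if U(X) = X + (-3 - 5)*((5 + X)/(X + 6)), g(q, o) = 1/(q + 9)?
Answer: 5*√249193/388 ≈ 6.4329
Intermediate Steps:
g(q, o) = 1/(9 + q)
U(X) = X - 8*(5 + X)/(6 + X)
√(48 + U(g(7, Y))) = √(48 + (-40 + (1/(9 + 7))² - 2/(9 + 7))/(6 + 1/(9 + 7))) = √(48 + (-40 + (1/16)² - 2/16)/(6 + 1/16)) = √(48 + (-40 + (1/16)² - 2*1/16)/(6 + 1/16)) = √(48 + (-40 + 1/256 - ⅛)/(97/16)) = √(48 + (16/97)*(-10271/256)) = √(48 - 10271/1552) = √(64225/1552) = 5*√249193/388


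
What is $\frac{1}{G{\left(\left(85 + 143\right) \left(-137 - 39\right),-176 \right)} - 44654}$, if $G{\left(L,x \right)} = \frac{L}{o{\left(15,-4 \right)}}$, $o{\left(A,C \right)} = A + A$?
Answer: $- \frac{5}{229958} \approx -2.1743 \cdot 10^{-5}$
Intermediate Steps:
$o{\left(A,C \right)} = 2 A$
$G{\left(L,x \right)} = \frac{L}{30}$ ($G{\left(L,x \right)} = \frac{L}{2 \cdot 15} = \frac{L}{30}$)
$\frac{1}{G{\left(\left(85 + 143\right) \left(-137 - 39\right),-176 \right)} - 44654} = \frac{1}{\frac{\left(85 + 143\right) \left(-137 - 39\right)}{30} - 44654} = \frac{1}{\frac{228 \left(-176\right)}{30} - 44654} = \frac{1}{\frac{1}{30} \left(-40128\right) - 44654} = \frac{1}{- \frac{6688}{5} - 44654} = \frac{1}{- \frac{229958}{5}} = - \frac{5}{229958}$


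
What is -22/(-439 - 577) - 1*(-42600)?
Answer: 21640811/508 ≈ 42600.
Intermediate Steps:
-22/(-439 - 577) - 1*(-42600) = -22/(-1016) + 42600 = -1/1016*(-22) + 42600 = 11/508 + 42600 = 21640811/508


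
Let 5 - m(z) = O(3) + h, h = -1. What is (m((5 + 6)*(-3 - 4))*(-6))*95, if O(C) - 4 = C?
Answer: 570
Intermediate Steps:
O(C) = 4 + C
m(z) = -1 (m(z) = 5 - ((4 + 3) - 1) = 5 - (7 - 1) = 5 - 1*6 = 5 - 6 = -1)
(m((5 + 6)*(-3 - 4))*(-6))*95 = -1*(-6)*95 = 6*95 = 570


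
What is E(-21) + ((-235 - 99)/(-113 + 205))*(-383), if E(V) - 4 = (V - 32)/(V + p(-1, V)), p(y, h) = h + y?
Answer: 2760673/1978 ≈ 1395.7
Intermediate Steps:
E(V) = 4 + (-32 + V)/(-1 + 2*V) (E(V) = 4 + (V - 32)/(V + (V - 1)) = 4 + (-32 + V)/(V + (-1 + V)) = 4 + (-32 + V)/(-1 + 2*V))
E(-21) + ((-235 - 99)/(-113 + 205))*(-383) = 9*(-4 - 21)/(-1 + 2*(-21)) + ((-235 - 99)/(-113 + 205))*(-383) = 9*(-25)/(-1 - 42) - 334/92*(-383) = 9*(-25)/(-43) - 334*1/92*(-383) = 9*(-1/43)*(-25) - 167/46*(-383) = 225/43 + 63961/46 = 2760673/1978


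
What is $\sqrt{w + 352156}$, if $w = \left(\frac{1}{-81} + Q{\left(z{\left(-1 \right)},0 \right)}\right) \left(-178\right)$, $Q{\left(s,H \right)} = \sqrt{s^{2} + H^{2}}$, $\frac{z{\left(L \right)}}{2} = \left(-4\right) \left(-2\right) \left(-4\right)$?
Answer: $\frac{\sqrt{27602062}}{9} \approx 583.75$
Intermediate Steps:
$z{\left(L \right)} = -64$ ($z{\left(L \right)} = 2 \left(-4\right) \left(-2\right) \left(-4\right) = 2 \cdot 8 \left(-4\right) = 2 \left(-32\right) = -64$)
$Q{\left(s,H \right)} = \sqrt{H^{2} + s^{2}}$
$w = - \frac{922574}{81}$ ($w = \left(\frac{1}{-81} + \sqrt{0^{2} + \left(-64\right)^{2}}\right) \left(-178\right) = \left(- \frac{1}{81} + \sqrt{0 + 4096}\right) \left(-178\right) = \left(- \frac{1}{81} + \sqrt{4096}\right) \left(-178\right) = \left(- \frac{1}{81} + 64\right) \left(-178\right) = \frac{5183}{81} \left(-178\right) = - \frac{922574}{81} \approx -11390.0$)
$\sqrt{w + 352156} = \sqrt{- \frac{922574}{81} + 352156} = \sqrt{\frac{27602062}{81}} = \frac{\sqrt{27602062}}{9}$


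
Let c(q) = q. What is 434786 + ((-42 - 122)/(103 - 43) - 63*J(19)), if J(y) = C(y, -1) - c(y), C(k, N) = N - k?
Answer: 6558604/15 ≈ 4.3724e+5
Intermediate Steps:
J(y) = -1 - 2*y (J(y) = (-1 - y) - y = -1 - 2*y)
434786 + ((-42 - 122)/(103 - 43) - 63*J(19)) = 434786 + ((-42 - 122)/(103 - 43) - 63*(-1 - 2*19)) = 434786 + (-164/60 - 63*(-1 - 38)) = 434786 + (-164*1/60 - 63*(-39)) = 434786 + (-41/15 + 2457) = 434786 + 36814/15 = 6558604/15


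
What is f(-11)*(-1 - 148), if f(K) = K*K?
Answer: -18029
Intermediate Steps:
f(K) = K²
f(-11)*(-1 - 148) = (-11)²*(-1 - 148) = 121*(-149) = -18029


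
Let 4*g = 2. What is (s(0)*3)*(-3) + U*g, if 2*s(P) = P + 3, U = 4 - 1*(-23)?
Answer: 0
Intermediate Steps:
U = 27 (U = 4 + 23 = 27)
s(P) = 3/2 + P/2 (s(P) = (P + 3)/2 = (3 + P)/2 = 3/2 + P/2)
g = 1/2 (g = (1/4)*2 = 1/2 ≈ 0.50000)
(s(0)*3)*(-3) + U*g = ((3/2 + (1/2)*0)*3)*(-3) + 27*(1/2) = ((3/2 + 0)*3)*(-3) + 27/2 = ((3/2)*3)*(-3) + 27/2 = (9/2)*(-3) + 27/2 = -27/2 + 27/2 = 0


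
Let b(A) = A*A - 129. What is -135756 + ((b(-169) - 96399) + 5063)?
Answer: -198660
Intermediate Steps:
b(A) = -129 + A**2 (b(A) = A**2 - 129 = -129 + A**2)
-135756 + ((b(-169) - 96399) + 5063) = -135756 + (((-129 + (-169)**2) - 96399) + 5063) = -135756 + (((-129 + 28561) - 96399) + 5063) = -135756 + ((28432 - 96399) + 5063) = -135756 + (-67967 + 5063) = -135756 - 62904 = -198660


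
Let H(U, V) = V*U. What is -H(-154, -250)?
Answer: -38500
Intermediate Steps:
H(U, V) = U*V
-H(-154, -250) = -(-154)*(-250) = -1*38500 = -38500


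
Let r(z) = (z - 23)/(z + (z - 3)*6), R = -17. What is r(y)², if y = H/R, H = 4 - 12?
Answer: 146689/62500 ≈ 2.3470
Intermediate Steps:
H = -8
y = 8/17 (y = -8/(-17) = -8*(-1/17) = 8/17 ≈ 0.47059)
r(z) = (-23 + z)/(-18 + 7*z) (r(z) = (-23 + z)/(z + (-3 + z)*6) = (-23 + z)/(z + (-18 + 6*z)) = (-23 + z)/(-18 + 7*z))
r(y)² = ((-23 + 8/17)/(-18 + 7*(8/17)))² = (-383/17/(-18 + 56/17))² = (-383/17/(-250/17))² = (-17/250*(-383/17))² = (383/250)² = 146689/62500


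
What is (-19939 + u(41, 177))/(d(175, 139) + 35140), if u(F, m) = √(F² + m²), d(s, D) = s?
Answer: -19939/35315 + √33010/35315 ≈ -0.55946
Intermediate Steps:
(-19939 + u(41, 177))/(d(175, 139) + 35140) = (-19939 + √(41² + 177²))/(175 + 35140) = (-19939 + √(1681 + 31329))/35315 = (-19939 + √33010)*(1/35315) = -19939/35315 + √33010/35315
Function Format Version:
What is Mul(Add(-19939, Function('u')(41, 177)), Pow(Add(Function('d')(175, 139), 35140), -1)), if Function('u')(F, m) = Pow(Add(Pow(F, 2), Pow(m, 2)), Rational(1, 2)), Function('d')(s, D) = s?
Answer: Add(Rational(-19939, 35315), Mul(Rational(1, 35315), Pow(33010, Rational(1, 2)))) ≈ -0.55946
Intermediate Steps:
Mul(Add(-19939, Function('u')(41, 177)), Pow(Add(Function('d')(175, 139), 35140), -1)) = Mul(Add(-19939, Pow(Add(Pow(41, 2), Pow(177, 2)), Rational(1, 2))), Pow(Add(175, 35140), -1)) = Mul(Add(-19939, Pow(Add(1681, 31329), Rational(1, 2))), Pow(35315, -1)) = Mul(Add(-19939, Pow(33010, Rational(1, 2))), Rational(1, 35315)) = Add(Rational(-19939, 35315), Mul(Rational(1, 35315), Pow(33010, Rational(1, 2))))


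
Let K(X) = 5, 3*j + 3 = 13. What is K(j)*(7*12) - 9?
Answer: 411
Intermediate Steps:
j = 10/3 (j = -1 + (⅓)*13 = -1 + 13/3 = 10/3 ≈ 3.3333)
K(j)*(7*12) - 9 = 5*(7*12) - 9 = 5*84 - 9 = 420 - 9 = 411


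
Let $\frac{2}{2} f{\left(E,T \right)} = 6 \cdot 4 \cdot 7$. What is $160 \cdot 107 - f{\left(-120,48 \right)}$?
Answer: $16952$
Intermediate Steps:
$f{\left(E,T \right)} = 168$ ($f{\left(E,T \right)} = 6 \cdot 4 \cdot 7 = 24 \cdot 7 = 168$)
$160 \cdot 107 - f{\left(-120,48 \right)} = 160 \cdot 107 - 168 = 17120 - 168 = 16952$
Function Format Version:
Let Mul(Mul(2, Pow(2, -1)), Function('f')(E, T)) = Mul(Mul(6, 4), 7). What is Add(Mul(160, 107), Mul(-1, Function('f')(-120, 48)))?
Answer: 16952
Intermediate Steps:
Function('f')(E, T) = 168 (Function('f')(E, T) = Mul(Mul(6, 4), 7) = Mul(24, 7) = 168)
Add(Mul(160, 107), Mul(-1, Function('f')(-120, 48))) = Add(Mul(160, 107), Mul(-1, 168)) = Add(17120, -168) = 16952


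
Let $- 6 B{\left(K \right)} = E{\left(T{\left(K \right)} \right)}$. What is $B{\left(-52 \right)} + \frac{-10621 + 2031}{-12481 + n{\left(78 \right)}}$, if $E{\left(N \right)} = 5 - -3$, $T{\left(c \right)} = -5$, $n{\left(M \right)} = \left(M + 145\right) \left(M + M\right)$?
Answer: $- \frac{114998}{66921} \approx -1.7184$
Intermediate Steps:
$n{\left(M \right)} = 2 M \left(145 + M\right)$ ($n{\left(M \right)} = \left(145 + M\right) 2 M = 2 M \left(145 + M\right)$)
$E{\left(N \right)} = 8$ ($E{\left(N \right)} = 5 + 3 = 8$)
$B{\left(K \right)} = - \frac{4}{3}$ ($B{\left(K \right)} = \left(- \frac{1}{6}\right) 8 = - \frac{4}{3}$)
$B{\left(-52 \right)} + \frac{-10621 + 2031}{-12481 + n{\left(78 \right)}} = - \frac{4}{3} + \frac{-10621 + 2031}{-12481 + 2 \cdot 78 \left(145 + 78\right)} = - \frac{4}{3} - \frac{8590}{-12481 + 2 \cdot 78 \cdot 223} = - \frac{4}{3} - \frac{8590}{-12481 + 34788} = - \frac{4}{3} - \frac{8590}{22307} = - \frac{114998}{66921}$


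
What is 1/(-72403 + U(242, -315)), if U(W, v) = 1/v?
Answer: -315/22806946 ≈ -1.3812e-5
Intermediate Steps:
1/(-72403 + U(242, -315)) = 1/(-72403 + 1/(-315)) = 1/(-72403 - 1/315) = 1/(-22806946/315) = -315/22806946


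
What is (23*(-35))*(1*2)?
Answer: -1610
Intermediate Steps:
(23*(-35))*(1*2) = -805*2 = -1610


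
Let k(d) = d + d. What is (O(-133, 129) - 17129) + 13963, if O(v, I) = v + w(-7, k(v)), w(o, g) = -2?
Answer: -3301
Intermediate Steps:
k(d) = 2*d
O(v, I) = -2 + v (O(v, I) = v - 2 = -2 + v)
(O(-133, 129) - 17129) + 13963 = ((-2 - 133) - 17129) + 13963 = (-135 - 17129) + 13963 = -17264 + 13963 = -3301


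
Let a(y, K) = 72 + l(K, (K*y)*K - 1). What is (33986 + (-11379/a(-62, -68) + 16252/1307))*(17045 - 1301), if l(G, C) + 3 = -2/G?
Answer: 1633999290422784/3067529 ≈ 5.3268e+8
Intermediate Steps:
l(G, C) = -3 - 2/G
a(y, K) = 69 - 2/K (a(y, K) = 72 + (-3 - 2/K) = 69 - 2/K)
(33986 + (-11379/a(-62, -68) + 16252/1307))*(17045 - 1301) = (33986 + (-11379/(69 - 2/(-68)) + 16252/1307))*(17045 - 1301) = (33986 + (-11379/(69 - 2*(-1/68)) + 16252*(1/1307)))*15744 = (33986 + (-11379/(69 + 1/34) + 16252/1307))*15744 = (33986 + (-11379/2347/34 + 16252/1307))*15744 = (33986 + (-11379*34/2347 + 16252/1307))*15744 = (33986 + (-386886/2347 + 16252/1307))*15744 = (33986 - 467516558/3067529)*15744 = (103785524036/3067529)*15744 = 1633999290422784/3067529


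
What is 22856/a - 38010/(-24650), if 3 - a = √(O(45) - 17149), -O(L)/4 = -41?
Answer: 4027833/722245 + 11428*I*√16985/8497 ≈ 5.5768 + 175.28*I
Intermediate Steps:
O(L) = 164 (O(L) = -4*(-41) = 164)
a = 3 - I*√16985 (a = 3 - √(164 - 17149) = 3 - √(-16985) = 3 - I*√16985 ≈ 3.0 - 130.33*I)
22856/a - 38010/(-24650) = 22856/(3 - I*√16985) - 38010/(-24650) = 22856/(3 - I*√16985) - 38010*(-1/24650) = 22856/(3 - I*√16985) + 3801/2465 = 3801/2465 + 22856/(3 - I*√16985)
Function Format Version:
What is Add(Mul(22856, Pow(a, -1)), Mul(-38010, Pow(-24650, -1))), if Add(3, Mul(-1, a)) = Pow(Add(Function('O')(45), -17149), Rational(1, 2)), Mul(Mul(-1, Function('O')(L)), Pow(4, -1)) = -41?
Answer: Add(Rational(4027833, 722245), Mul(Rational(11428, 8497), I, Pow(16985, Rational(1, 2)))) ≈ Add(5.5768, Mul(175.28, I))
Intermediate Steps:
Function('O')(L) = 164 (Function('O')(L) = Mul(-4, -41) = 164)
a = Add(3, Mul(-1, I, Pow(16985, Rational(1, 2)))) (a = Add(3, Mul(-1, Pow(Add(164, -17149), Rational(1, 2)))) = Add(3, Mul(-1, Pow(-16985, Rational(1, 2)))) = Add(3, Mul(-1, Mul(I, Pow(16985, Rational(1, 2))))) = Add(3, Mul(-1, I, Pow(16985, Rational(1, 2)))) ≈ Add(3.0000, Mul(-130.33, I)))
Add(Mul(22856, Pow(a, -1)), Mul(-38010, Pow(-24650, -1))) = Add(Mul(22856, Pow(Add(3, Mul(-1, I, Pow(16985, Rational(1, 2)))), -1)), Mul(-38010, Pow(-24650, -1))) = Add(Mul(22856, Pow(Add(3, Mul(-1, I, Pow(16985, Rational(1, 2)))), -1)), Mul(-38010, Rational(-1, 24650))) = Add(Mul(22856, Pow(Add(3, Mul(-1, I, Pow(16985, Rational(1, 2)))), -1)), Rational(3801, 2465)) = Add(Rational(3801, 2465), Mul(22856, Pow(Add(3, Mul(-1, I, Pow(16985, Rational(1, 2)))), -1)))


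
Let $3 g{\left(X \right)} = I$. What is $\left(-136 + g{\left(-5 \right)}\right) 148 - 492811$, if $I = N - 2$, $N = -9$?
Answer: $- \frac{1540445}{3} \approx -5.1348 \cdot 10^{5}$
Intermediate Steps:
$I = -11$ ($I = -9 - 2 = -11$)
$g{\left(X \right)} = - \frac{11}{3}$ ($g{\left(X \right)} = \frac{1}{3} \left(-11\right) = - \frac{11}{3}$)
$\left(-136 + g{\left(-5 \right)}\right) 148 - 492811 = \left(-136 - \frac{11}{3}\right) 148 - 492811 = \left(- \frac{419}{3}\right) 148 - 492811 = - \frac{62012}{3} - 492811 = - \frac{1540445}{3}$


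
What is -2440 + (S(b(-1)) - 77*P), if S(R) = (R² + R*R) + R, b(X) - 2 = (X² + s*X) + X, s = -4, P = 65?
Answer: -7367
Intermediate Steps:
b(X) = 2 + X² - 3*X (b(X) = 2 + ((X² - 4*X) + X) = 2 + (X² - 3*X) = 2 + X² - 3*X)
S(R) = R + 2*R² (S(R) = (R² + R²) + R = 2*R² + R = R + 2*R²)
-2440 + (S(b(-1)) - 77*P) = -2440 + ((2 + (-1)² - 3*(-1))*(1 + 2*(2 + (-1)² - 3*(-1))) - 77*65) = -2440 + ((2 + 1 + 3)*(1 + 2*(2 + 1 + 3)) - 5005) = -2440 + (6*(1 + 2*6) - 5005) = -2440 + (6*(1 + 12) - 5005) = -2440 + (6*13 - 5005) = -2440 + (78 - 5005) = -2440 - 4927 = -7367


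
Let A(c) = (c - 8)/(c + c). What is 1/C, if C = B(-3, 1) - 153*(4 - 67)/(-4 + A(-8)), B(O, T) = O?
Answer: -1/3216 ≈ -0.00031095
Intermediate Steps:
A(c) = (-8 + c)/(2*c) (A(c) = (-8 + c)/((2*c)) = (-8 + c)*(1/(2*c)) = (-8 + c)/(2*c))
C = -3216 (C = -3 - 153*(4 - 67)/(-4 + (1/2)*(-8 - 8)/(-8)) = -3 - (-9639)/(-4 + (1/2)*(-1/8)*(-16)) = -3 - (-9639)/(-4 + 1) = -3 - (-9639)/(-3) = -3 - (-9639)*(-1)/3 = -3 - 153*21 = -3 - 3213 = -3216)
1/C = 1/(-3216) = -1/3216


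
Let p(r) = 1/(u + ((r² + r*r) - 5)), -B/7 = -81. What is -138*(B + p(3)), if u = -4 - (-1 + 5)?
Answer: -391368/5 ≈ -78274.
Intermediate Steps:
B = 567 (B = -7*(-81) = 567)
u = -8 (u = -4 - 1*4 = -4 - 4 = -8)
p(r) = 1/(-13 + 2*r²) (p(r) = 1/(-8 + ((r² + r*r) - 5)) = 1/(-8 + ((r² + r²) - 5)) = 1/(-8 + (2*r² - 5)) = 1/(-8 + (-5 + 2*r²)) = 1/(-13 + 2*r²))
-138*(B + p(3)) = -138*(567 + 1/(-13 + 2*3²)) = -138*(567 + 1/(-13 + 2*9)) = -138*(567 + 1/(-13 + 18)) = -138*(567 + 1/5) = -138*(567 + ⅕) = -138*2836/5 = -391368/5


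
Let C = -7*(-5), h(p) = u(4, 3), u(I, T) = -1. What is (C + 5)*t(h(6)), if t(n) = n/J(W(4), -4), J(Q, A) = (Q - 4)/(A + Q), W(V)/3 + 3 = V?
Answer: -40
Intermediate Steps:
h(p) = -1
W(V) = -9 + 3*V
C = 35
J(Q, A) = (-4 + Q)/(A + Q)
t(n) = n (t(n) = n/(((-4 + (-9 + 3*4))/(-4 + (-9 + 3*4)))) = n/(((-4 + (-9 + 12))/(-4 + (-9 + 12)))) = n/(((-4 + 3)/(-4 + 3))) = n/((-1/(-1))) = n/((-1*(-1))) = n/1 = n*1 = n)
(C + 5)*t(h(6)) = (35 + 5)*(-1) = 40*(-1) = -40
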